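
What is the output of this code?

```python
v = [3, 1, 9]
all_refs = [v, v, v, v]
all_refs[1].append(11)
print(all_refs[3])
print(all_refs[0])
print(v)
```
[3, 1, 9, 11]
[3, 1, 9, 11]
[3, 1, 9, 11]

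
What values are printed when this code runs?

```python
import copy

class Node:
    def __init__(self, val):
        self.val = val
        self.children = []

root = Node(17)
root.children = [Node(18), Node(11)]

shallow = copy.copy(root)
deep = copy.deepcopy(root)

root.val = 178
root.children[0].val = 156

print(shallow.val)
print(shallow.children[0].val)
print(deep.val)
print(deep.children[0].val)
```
17
156
17
18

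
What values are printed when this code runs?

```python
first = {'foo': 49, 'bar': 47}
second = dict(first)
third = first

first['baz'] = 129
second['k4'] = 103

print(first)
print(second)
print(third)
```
{'foo': 49, 'bar': 47, 'baz': 129}
{'foo': 49, 'bar': 47, 'k4': 103}
{'foo': 49, 'bar': 47, 'baz': 129}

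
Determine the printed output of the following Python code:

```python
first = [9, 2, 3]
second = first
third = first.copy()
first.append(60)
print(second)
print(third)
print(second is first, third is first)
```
[9, 2, 3, 60]
[9, 2, 3]
True False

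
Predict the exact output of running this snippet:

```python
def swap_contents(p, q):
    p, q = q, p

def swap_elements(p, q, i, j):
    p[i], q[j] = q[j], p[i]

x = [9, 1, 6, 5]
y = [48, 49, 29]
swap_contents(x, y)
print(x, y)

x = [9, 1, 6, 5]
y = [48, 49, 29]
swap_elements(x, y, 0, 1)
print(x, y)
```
[9, 1, 6, 5] [48, 49, 29]
[49, 1, 6, 5] [48, 9, 29]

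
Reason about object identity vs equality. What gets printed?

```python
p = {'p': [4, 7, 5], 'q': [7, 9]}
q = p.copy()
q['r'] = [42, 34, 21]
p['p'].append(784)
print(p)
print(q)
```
{'p': [4, 7, 5, 784], 'q': [7, 9]}
{'p': [4, 7, 5, 784], 'q': [7, 9], 'r': [42, 34, 21]}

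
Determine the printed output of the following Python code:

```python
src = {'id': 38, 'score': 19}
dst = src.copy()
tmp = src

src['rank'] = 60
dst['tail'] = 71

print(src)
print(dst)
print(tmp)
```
{'id': 38, 'score': 19, 'rank': 60}
{'id': 38, 'score': 19, 'tail': 71}
{'id': 38, 'score': 19, 'rank': 60}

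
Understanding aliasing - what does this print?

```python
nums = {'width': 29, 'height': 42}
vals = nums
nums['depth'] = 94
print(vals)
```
{'width': 29, 'height': 42, 'depth': 94}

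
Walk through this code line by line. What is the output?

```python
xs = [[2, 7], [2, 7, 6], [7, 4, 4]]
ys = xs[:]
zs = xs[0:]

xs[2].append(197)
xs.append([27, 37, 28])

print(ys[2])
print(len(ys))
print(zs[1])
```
[7, 4, 4, 197]
3
[2, 7, 6]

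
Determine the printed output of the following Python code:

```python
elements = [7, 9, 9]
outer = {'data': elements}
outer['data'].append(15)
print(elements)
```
[7, 9, 9, 15]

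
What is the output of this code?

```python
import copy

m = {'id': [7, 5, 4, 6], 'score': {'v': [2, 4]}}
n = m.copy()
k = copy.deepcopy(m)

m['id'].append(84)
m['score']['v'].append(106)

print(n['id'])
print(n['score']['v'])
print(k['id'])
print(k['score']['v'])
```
[7, 5, 4, 6, 84]
[2, 4, 106]
[7, 5, 4, 6]
[2, 4]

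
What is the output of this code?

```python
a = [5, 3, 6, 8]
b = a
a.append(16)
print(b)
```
[5, 3, 6, 8, 16]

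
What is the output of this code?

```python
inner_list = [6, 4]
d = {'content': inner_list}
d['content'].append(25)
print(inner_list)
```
[6, 4, 25]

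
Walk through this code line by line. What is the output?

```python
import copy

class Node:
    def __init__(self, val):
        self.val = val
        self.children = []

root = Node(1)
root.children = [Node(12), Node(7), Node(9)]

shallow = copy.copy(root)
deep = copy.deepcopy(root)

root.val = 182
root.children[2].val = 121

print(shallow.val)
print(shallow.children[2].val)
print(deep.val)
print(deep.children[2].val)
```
1
121
1
9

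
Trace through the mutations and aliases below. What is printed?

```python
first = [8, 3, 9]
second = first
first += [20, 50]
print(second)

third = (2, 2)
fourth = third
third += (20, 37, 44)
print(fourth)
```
[8, 3, 9, 20, 50]
(2, 2)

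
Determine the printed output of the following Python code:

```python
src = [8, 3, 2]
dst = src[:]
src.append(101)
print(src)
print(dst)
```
[8, 3, 2, 101]
[8, 3, 2]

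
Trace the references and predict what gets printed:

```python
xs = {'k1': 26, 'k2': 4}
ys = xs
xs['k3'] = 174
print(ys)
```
{'k1': 26, 'k2': 4, 'k3': 174}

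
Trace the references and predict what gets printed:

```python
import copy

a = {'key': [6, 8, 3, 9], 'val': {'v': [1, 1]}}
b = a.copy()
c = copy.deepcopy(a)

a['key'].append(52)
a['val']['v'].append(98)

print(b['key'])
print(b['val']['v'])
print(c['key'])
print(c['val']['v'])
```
[6, 8, 3, 9, 52]
[1, 1, 98]
[6, 8, 3, 9]
[1, 1]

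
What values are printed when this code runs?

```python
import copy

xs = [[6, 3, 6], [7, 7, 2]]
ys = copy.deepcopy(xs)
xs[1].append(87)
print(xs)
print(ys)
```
[[6, 3, 6], [7, 7, 2, 87]]
[[6, 3, 6], [7, 7, 2]]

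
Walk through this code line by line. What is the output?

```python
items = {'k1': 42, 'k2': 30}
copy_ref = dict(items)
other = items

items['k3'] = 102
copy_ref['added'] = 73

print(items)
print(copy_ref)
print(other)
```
{'k1': 42, 'k2': 30, 'k3': 102}
{'k1': 42, 'k2': 30, 'added': 73}
{'k1': 42, 'k2': 30, 'k3': 102}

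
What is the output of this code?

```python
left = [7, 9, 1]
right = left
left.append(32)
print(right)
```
[7, 9, 1, 32]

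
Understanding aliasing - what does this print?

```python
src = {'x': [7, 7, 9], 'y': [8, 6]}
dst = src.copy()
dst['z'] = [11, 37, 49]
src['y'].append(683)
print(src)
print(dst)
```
{'x': [7, 7, 9], 'y': [8, 6, 683]}
{'x': [7, 7, 9], 'y': [8, 6, 683], 'z': [11, 37, 49]}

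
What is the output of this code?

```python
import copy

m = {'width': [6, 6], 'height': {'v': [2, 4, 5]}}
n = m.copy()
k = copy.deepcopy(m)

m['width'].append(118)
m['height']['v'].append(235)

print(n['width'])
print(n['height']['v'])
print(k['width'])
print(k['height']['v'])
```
[6, 6, 118]
[2, 4, 5, 235]
[6, 6]
[2, 4, 5]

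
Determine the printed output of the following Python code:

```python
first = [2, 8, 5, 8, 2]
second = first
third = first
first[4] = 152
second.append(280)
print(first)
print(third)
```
[2, 8, 5, 8, 152, 280]
[2, 8, 5, 8, 152, 280]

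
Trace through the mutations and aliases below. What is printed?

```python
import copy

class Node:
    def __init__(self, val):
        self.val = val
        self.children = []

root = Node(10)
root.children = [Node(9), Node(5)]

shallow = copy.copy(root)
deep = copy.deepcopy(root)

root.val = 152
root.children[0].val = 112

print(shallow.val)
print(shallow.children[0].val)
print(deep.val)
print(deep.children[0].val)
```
10
112
10
9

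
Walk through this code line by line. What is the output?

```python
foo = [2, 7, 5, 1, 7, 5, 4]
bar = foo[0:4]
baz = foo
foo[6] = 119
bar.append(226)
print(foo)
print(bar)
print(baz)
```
[2, 7, 5, 1, 7, 5, 119]
[2, 7, 5, 1, 226]
[2, 7, 5, 1, 7, 5, 119]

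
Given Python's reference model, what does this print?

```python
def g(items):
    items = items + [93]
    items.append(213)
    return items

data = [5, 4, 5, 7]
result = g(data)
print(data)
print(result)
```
[5, 4, 5, 7]
[5, 4, 5, 7, 93, 213]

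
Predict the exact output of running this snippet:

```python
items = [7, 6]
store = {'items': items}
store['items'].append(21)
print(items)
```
[7, 6, 21]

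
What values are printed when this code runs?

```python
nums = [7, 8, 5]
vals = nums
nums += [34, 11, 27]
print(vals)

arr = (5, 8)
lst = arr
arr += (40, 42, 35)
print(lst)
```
[7, 8, 5, 34, 11, 27]
(5, 8)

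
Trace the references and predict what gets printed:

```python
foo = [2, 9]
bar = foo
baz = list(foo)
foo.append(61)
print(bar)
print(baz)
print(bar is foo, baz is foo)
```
[2, 9, 61]
[2, 9]
True False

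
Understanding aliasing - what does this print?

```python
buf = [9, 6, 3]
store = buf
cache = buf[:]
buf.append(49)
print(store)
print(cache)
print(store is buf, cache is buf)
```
[9, 6, 3, 49]
[9, 6, 3]
True False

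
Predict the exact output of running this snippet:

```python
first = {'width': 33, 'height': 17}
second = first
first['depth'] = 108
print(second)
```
{'width': 33, 'height': 17, 'depth': 108}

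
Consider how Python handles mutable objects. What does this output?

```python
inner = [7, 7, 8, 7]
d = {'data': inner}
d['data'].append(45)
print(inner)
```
[7, 7, 8, 7, 45]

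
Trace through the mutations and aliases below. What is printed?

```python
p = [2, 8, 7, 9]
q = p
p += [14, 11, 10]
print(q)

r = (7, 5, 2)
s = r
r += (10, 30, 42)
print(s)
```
[2, 8, 7, 9, 14, 11, 10]
(7, 5, 2)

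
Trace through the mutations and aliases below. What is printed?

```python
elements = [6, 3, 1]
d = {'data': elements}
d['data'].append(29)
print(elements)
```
[6, 3, 1, 29]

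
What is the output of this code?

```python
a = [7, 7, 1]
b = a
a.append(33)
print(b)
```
[7, 7, 1, 33]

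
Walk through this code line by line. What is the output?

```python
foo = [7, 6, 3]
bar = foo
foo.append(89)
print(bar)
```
[7, 6, 3, 89]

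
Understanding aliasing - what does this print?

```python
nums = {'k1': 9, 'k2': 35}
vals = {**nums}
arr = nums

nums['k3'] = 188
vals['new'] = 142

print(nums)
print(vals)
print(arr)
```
{'k1': 9, 'k2': 35, 'k3': 188}
{'k1': 9, 'k2': 35, 'new': 142}
{'k1': 9, 'k2': 35, 'k3': 188}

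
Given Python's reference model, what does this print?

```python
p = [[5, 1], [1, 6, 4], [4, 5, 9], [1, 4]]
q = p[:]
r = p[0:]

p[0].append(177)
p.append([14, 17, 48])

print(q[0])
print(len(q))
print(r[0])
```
[5, 1, 177]
4
[5, 1, 177]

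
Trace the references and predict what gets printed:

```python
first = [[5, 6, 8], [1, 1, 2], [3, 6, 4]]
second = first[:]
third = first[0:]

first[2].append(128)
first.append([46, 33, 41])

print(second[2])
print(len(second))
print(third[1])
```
[3, 6, 4, 128]
3
[1, 1, 2]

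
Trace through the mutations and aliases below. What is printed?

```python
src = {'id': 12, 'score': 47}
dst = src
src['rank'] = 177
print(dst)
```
{'id': 12, 'score': 47, 'rank': 177}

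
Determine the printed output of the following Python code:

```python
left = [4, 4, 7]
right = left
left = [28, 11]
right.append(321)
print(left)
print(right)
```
[28, 11]
[4, 4, 7, 321]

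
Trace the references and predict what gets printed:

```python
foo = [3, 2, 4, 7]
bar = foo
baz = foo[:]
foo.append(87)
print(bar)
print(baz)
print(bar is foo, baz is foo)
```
[3, 2, 4, 7, 87]
[3, 2, 4, 7]
True False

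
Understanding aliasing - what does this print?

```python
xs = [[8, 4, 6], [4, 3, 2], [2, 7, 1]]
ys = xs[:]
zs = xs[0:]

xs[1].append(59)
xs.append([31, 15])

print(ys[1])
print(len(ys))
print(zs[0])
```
[4, 3, 2, 59]
3
[8, 4, 6]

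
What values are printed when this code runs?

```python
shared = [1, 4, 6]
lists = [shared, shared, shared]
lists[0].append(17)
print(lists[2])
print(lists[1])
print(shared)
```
[1, 4, 6, 17]
[1, 4, 6, 17]
[1, 4, 6, 17]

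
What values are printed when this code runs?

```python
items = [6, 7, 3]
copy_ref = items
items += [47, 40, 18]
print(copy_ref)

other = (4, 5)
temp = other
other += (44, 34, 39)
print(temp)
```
[6, 7, 3, 47, 40, 18]
(4, 5)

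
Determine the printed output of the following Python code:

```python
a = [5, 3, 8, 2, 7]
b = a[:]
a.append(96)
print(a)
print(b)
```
[5, 3, 8, 2, 7, 96]
[5, 3, 8, 2, 7]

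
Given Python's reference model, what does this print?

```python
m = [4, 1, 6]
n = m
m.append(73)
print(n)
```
[4, 1, 6, 73]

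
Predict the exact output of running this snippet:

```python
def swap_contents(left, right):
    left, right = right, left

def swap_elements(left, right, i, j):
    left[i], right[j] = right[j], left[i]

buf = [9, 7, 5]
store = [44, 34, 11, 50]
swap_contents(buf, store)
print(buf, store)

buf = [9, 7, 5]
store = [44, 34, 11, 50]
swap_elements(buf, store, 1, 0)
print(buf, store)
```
[9, 7, 5] [44, 34, 11, 50]
[9, 44, 5] [7, 34, 11, 50]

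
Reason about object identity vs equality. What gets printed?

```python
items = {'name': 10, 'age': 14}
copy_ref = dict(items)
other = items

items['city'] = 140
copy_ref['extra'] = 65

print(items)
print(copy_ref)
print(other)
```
{'name': 10, 'age': 14, 'city': 140}
{'name': 10, 'age': 14, 'extra': 65}
{'name': 10, 'age': 14, 'city': 140}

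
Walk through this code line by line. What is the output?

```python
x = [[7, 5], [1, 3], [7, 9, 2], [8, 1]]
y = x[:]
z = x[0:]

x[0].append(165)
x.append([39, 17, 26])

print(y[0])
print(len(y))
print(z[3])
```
[7, 5, 165]
4
[8, 1]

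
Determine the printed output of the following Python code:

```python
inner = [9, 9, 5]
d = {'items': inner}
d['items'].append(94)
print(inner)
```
[9, 9, 5, 94]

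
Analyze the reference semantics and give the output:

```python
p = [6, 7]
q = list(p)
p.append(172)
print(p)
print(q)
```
[6, 7, 172]
[6, 7]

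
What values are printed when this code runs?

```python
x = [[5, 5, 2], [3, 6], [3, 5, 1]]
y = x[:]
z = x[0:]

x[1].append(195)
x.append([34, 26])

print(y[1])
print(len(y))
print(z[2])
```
[3, 6, 195]
3
[3, 5, 1]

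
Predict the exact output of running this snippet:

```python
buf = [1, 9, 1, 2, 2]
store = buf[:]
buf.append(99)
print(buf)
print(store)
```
[1, 9, 1, 2, 2, 99]
[1, 9, 1, 2, 2]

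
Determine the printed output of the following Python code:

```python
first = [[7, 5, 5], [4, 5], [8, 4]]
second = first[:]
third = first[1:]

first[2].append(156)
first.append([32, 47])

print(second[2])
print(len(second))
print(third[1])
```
[8, 4, 156]
3
[8, 4, 156]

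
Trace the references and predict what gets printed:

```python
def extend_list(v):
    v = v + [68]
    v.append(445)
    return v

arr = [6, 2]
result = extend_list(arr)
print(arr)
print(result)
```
[6, 2]
[6, 2, 68, 445]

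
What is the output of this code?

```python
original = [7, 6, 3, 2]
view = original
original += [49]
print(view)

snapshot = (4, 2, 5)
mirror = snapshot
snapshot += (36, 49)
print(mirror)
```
[7, 6, 3, 2, 49]
(4, 2, 5)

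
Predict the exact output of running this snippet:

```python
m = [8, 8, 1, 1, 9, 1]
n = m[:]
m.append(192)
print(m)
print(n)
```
[8, 8, 1, 1, 9, 1, 192]
[8, 8, 1, 1, 9, 1]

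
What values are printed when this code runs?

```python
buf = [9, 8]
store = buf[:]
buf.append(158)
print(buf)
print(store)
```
[9, 8, 158]
[9, 8]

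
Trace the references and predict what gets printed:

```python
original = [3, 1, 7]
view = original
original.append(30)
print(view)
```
[3, 1, 7, 30]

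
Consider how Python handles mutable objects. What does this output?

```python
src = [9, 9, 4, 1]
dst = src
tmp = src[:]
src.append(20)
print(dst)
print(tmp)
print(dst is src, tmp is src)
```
[9, 9, 4, 1, 20]
[9, 9, 4, 1]
True False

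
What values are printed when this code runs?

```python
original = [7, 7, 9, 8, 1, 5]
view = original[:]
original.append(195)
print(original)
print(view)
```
[7, 7, 9, 8, 1, 5, 195]
[7, 7, 9, 8, 1, 5]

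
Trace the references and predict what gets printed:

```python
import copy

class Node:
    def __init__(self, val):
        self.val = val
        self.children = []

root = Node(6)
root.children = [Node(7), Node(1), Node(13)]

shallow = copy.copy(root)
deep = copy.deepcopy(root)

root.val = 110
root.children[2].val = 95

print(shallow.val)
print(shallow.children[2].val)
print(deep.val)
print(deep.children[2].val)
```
6
95
6
13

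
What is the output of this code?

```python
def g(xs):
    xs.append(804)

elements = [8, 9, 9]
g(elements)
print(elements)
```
[8, 9, 9, 804]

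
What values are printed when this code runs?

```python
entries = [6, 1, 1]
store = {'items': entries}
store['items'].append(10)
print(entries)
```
[6, 1, 1, 10]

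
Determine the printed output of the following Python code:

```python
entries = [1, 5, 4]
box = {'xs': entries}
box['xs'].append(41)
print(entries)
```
[1, 5, 4, 41]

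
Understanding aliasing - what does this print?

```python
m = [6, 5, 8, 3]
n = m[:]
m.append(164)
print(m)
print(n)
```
[6, 5, 8, 3, 164]
[6, 5, 8, 3]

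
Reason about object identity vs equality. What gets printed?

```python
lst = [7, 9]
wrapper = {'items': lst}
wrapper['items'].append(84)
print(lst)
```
[7, 9, 84]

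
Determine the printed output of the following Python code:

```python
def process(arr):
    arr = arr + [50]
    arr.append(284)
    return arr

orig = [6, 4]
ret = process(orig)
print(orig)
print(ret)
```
[6, 4]
[6, 4, 50, 284]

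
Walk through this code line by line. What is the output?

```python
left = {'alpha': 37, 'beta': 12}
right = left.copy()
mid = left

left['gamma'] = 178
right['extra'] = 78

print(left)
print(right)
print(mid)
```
{'alpha': 37, 'beta': 12, 'gamma': 178}
{'alpha': 37, 'beta': 12, 'extra': 78}
{'alpha': 37, 'beta': 12, 'gamma': 178}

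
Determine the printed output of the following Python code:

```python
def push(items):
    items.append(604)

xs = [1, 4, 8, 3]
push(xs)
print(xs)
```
[1, 4, 8, 3, 604]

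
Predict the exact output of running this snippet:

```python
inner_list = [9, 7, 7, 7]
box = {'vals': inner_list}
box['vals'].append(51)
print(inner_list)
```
[9, 7, 7, 7, 51]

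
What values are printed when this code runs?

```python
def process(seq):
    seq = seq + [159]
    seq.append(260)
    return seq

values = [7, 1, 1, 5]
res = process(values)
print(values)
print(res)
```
[7, 1, 1, 5]
[7, 1, 1, 5, 159, 260]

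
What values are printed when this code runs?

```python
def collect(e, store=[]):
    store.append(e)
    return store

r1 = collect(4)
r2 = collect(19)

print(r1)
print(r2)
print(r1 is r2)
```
[4, 19]
[4, 19]
True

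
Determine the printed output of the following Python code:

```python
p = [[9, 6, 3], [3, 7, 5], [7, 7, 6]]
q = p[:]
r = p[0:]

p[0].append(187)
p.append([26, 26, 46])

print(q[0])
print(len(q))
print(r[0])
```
[9, 6, 3, 187]
3
[9, 6, 3, 187]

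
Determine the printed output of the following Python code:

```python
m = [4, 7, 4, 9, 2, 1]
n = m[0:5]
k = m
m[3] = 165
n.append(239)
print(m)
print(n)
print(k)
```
[4, 7, 4, 165, 2, 1]
[4, 7, 4, 9, 2, 239]
[4, 7, 4, 165, 2, 1]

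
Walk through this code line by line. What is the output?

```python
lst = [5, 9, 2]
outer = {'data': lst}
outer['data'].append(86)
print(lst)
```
[5, 9, 2, 86]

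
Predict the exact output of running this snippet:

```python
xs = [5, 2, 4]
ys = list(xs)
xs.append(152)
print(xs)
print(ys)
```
[5, 2, 4, 152]
[5, 2, 4]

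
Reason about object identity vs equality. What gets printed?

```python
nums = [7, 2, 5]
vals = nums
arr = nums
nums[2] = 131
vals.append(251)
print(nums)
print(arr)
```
[7, 2, 131, 251]
[7, 2, 131, 251]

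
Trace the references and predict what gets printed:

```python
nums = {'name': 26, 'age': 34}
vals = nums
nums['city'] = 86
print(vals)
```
{'name': 26, 'age': 34, 'city': 86}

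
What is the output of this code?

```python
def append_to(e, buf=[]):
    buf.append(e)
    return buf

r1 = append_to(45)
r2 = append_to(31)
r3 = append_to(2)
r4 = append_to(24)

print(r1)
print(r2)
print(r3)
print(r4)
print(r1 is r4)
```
[45, 31, 2, 24]
[45, 31, 2, 24]
[45, 31, 2, 24]
[45, 31, 2, 24]
True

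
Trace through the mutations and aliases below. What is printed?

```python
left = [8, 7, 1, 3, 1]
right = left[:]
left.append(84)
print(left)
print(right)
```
[8, 7, 1, 3, 1, 84]
[8, 7, 1, 3, 1]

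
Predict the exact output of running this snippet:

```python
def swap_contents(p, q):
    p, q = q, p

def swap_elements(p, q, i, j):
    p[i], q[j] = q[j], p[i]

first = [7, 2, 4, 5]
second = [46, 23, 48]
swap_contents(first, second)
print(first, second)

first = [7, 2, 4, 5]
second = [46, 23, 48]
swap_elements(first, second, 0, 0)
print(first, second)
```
[7, 2, 4, 5] [46, 23, 48]
[46, 2, 4, 5] [7, 23, 48]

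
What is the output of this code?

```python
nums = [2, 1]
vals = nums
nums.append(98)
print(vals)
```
[2, 1, 98]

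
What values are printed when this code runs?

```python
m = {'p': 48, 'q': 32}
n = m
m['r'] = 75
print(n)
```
{'p': 48, 'q': 32, 'r': 75}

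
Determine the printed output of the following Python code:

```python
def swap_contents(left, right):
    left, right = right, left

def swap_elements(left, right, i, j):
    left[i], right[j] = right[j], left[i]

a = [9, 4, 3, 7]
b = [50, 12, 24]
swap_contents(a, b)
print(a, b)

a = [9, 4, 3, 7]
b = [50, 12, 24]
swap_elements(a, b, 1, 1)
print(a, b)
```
[9, 4, 3, 7] [50, 12, 24]
[9, 12, 3, 7] [50, 4, 24]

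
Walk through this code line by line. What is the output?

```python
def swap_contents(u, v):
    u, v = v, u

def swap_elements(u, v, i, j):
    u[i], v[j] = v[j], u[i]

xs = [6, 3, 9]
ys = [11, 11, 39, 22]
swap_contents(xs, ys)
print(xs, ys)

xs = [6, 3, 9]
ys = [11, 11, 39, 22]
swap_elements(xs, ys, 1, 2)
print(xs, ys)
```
[6, 3, 9] [11, 11, 39, 22]
[6, 39, 9] [11, 11, 3, 22]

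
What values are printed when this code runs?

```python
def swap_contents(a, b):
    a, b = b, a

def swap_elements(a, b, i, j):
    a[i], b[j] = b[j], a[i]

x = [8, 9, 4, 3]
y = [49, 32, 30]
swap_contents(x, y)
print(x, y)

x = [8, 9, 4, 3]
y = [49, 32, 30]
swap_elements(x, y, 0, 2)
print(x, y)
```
[8, 9, 4, 3] [49, 32, 30]
[30, 9, 4, 3] [49, 32, 8]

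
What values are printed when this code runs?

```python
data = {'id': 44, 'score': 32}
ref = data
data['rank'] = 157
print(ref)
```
{'id': 44, 'score': 32, 'rank': 157}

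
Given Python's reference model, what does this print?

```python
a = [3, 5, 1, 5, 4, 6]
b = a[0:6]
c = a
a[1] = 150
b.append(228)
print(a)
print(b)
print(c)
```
[3, 150, 1, 5, 4, 6]
[3, 5, 1, 5, 4, 6, 228]
[3, 150, 1, 5, 4, 6]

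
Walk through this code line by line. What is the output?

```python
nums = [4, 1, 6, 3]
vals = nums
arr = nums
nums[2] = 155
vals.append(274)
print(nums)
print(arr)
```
[4, 1, 155, 3, 274]
[4, 1, 155, 3, 274]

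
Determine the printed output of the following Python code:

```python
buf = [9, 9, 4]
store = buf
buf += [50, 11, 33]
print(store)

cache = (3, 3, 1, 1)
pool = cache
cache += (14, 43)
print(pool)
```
[9, 9, 4, 50, 11, 33]
(3, 3, 1, 1)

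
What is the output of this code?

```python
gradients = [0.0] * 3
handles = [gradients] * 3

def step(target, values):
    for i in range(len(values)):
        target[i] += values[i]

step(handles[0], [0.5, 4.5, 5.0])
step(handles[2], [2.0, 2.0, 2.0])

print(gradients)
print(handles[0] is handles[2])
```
[2.5, 6.5, 7.0]
True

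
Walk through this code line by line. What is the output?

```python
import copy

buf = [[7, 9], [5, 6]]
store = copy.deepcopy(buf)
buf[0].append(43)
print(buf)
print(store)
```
[[7, 9, 43], [5, 6]]
[[7, 9], [5, 6]]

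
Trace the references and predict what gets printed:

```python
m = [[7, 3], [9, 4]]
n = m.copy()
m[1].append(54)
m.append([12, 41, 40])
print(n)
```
[[7, 3], [9, 4, 54]]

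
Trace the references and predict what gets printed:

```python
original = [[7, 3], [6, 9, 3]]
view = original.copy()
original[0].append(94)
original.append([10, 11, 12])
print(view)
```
[[7, 3, 94], [6, 9, 3]]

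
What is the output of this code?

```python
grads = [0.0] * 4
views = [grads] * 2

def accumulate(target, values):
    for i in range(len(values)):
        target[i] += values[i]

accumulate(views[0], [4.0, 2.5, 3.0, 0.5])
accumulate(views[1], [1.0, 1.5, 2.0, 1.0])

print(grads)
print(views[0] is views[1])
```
[5.0, 4.0, 5.0, 1.5]
True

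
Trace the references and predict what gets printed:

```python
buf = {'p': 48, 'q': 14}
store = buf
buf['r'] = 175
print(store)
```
{'p': 48, 'q': 14, 'r': 175}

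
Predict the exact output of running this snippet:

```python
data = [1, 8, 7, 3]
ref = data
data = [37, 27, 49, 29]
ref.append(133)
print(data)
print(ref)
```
[37, 27, 49, 29]
[1, 8, 7, 3, 133]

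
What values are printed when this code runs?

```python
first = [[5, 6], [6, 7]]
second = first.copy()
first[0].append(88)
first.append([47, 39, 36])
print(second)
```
[[5, 6, 88], [6, 7]]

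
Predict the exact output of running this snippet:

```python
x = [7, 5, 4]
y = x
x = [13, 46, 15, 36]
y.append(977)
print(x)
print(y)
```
[13, 46, 15, 36]
[7, 5, 4, 977]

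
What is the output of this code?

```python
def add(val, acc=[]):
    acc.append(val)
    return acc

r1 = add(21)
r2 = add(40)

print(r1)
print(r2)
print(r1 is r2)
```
[21, 40]
[21, 40]
True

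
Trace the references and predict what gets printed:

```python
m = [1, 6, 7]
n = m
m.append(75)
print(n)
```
[1, 6, 7, 75]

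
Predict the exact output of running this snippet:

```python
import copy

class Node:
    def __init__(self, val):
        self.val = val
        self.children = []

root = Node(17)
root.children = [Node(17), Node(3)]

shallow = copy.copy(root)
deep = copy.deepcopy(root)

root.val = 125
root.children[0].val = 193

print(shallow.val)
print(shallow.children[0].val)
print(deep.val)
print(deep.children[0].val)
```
17
193
17
17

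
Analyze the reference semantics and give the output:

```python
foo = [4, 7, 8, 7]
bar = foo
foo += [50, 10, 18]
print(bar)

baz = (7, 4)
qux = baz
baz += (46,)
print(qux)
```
[4, 7, 8, 7, 50, 10, 18]
(7, 4)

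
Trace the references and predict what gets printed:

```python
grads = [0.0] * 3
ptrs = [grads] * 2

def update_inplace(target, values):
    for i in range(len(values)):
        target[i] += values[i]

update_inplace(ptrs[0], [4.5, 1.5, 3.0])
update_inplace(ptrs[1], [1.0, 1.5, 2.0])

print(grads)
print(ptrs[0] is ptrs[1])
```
[5.5, 3.0, 5.0]
True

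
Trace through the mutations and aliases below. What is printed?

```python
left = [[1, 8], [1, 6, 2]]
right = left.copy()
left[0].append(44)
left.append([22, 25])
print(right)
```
[[1, 8, 44], [1, 6, 2]]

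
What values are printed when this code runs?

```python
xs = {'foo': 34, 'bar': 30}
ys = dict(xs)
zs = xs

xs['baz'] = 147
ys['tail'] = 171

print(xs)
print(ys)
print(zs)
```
{'foo': 34, 'bar': 30, 'baz': 147}
{'foo': 34, 'bar': 30, 'tail': 171}
{'foo': 34, 'bar': 30, 'baz': 147}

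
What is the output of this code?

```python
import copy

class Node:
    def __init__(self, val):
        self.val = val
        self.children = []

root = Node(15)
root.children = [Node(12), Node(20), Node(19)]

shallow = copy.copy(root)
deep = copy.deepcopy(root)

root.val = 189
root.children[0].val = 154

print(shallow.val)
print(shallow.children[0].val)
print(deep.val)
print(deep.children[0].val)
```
15
154
15
12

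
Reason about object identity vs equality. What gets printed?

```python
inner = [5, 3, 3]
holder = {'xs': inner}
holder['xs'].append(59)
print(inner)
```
[5, 3, 3, 59]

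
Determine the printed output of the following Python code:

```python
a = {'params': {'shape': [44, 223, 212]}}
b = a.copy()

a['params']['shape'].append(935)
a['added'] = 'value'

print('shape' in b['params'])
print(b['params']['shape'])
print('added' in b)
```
True
[44, 223, 212, 935]
False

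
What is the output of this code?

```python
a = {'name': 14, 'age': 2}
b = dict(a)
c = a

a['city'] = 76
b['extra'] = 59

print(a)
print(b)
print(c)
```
{'name': 14, 'age': 2, 'city': 76}
{'name': 14, 'age': 2, 'extra': 59}
{'name': 14, 'age': 2, 'city': 76}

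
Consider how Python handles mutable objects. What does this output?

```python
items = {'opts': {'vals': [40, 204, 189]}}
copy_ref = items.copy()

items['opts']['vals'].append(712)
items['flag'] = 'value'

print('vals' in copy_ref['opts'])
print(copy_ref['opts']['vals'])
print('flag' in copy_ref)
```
True
[40, 204, 189, 712]
False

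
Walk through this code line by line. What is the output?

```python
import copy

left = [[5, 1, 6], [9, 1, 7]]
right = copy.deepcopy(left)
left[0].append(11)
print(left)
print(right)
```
[[5, 1, 6, 11], [9, 1, 7]]
[[5, 1, 6], [9, 1, 7]]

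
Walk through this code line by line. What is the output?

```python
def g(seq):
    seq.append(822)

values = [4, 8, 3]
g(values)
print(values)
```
[4, 8, 3, 822]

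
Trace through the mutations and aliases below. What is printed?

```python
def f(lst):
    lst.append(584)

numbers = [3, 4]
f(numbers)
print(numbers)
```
[3, 4, 584]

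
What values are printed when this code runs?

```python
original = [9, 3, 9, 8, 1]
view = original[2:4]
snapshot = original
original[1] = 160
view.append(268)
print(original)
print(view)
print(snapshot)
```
[9, 160, 9, 8, 1]
[9, 8, 268]
[9, 160, 9, 8, 1]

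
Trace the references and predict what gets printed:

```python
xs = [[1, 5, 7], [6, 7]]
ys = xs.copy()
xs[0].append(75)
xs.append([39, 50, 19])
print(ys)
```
[[1, 5, 7, 75], [6, 7]]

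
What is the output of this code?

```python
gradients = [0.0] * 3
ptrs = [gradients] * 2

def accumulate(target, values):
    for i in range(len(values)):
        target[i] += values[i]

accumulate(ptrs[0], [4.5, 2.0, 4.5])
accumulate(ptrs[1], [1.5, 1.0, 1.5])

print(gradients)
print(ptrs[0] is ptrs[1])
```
[6.0, 3.0, 6.0]
True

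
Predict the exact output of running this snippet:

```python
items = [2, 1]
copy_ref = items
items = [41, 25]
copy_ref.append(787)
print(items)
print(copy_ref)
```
[41, 25]
[2, 1, 787]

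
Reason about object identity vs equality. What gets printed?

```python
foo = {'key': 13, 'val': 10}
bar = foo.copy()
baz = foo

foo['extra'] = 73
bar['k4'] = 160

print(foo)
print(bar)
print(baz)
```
{'key': 13, 'val': 10, 'extra': 73}
{'key': 13, 'val': 10, 'k4': 160}
{'key': 13, 'val': 10, 'extra': 73}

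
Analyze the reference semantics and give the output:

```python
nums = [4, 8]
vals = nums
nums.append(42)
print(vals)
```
[4, 8, 42]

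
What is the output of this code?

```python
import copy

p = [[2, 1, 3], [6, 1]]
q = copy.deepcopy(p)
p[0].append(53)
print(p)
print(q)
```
[[2, 1, 3, 53], [6, 1]]
[[2, 1, 3], [6, 1]]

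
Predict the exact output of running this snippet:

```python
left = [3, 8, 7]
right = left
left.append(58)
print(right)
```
[3, 8, 7, 58]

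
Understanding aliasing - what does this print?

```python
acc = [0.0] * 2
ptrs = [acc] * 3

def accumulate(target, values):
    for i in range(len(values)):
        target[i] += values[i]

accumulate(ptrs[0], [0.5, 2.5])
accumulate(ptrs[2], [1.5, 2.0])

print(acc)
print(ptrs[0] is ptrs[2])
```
[2.0, 4.5]
True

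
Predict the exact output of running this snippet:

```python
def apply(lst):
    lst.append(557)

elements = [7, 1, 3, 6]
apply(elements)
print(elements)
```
[7, 1, 3, 6, 557]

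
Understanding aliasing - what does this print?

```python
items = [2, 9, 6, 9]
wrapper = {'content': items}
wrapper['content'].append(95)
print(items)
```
[2, 9, 6, 9, 95]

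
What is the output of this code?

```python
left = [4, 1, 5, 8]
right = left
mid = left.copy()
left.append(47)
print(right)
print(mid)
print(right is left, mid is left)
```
[4, 1, 5, 8, 47]
[4, 1, 5, 8]
True False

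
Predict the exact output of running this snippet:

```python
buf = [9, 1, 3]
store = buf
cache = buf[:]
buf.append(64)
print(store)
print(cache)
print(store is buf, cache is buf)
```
[9, 1, 3, 64]
[9, 1, 3]
True False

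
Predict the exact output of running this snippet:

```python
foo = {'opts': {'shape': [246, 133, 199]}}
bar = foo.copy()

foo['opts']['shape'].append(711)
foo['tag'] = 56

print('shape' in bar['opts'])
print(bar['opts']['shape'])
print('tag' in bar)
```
True
[246, 133, 199, 711]
False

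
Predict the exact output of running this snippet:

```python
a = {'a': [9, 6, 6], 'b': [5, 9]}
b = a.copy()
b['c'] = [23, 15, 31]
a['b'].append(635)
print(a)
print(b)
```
{'a': [9, 6, 6], 'b': [5, 9, 635]}
{'a': [9, 6, 6], 'b': [5, 9, 635], 'c': [23, 15, 31]}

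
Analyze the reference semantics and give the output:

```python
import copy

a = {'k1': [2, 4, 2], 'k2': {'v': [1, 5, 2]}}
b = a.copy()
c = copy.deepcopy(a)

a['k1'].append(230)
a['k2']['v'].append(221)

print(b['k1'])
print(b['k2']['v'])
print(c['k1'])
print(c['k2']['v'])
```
[2, 4, 2, 230]
[1, 5, 2, 221]
[2, 4, 2]
[1, 5, 2]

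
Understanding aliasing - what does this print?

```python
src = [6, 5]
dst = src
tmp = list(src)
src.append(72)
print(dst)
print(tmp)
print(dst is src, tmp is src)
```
[6, 5, 72]
[6, 5]
True False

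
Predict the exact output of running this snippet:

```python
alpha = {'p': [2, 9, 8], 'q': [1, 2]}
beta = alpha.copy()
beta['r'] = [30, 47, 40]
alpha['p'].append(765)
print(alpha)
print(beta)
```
{'p': [2, 9, 8, 765], 'q': [1, 2]}
{'p': [2, 9, 8, 765], 'q': [1, 2], 'r': [30, 47, 40]}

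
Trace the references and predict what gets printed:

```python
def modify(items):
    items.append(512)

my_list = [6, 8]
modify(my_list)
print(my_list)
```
[6, 8, 512]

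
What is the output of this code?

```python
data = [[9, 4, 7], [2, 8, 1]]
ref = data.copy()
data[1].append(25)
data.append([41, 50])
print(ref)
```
[[9, 4, 7], [2, 8, 1, 25]]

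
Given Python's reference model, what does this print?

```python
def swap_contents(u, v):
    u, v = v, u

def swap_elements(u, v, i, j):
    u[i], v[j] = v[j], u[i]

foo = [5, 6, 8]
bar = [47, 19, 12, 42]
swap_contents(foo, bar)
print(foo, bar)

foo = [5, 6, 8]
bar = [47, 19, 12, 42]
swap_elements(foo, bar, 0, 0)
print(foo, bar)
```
[5, 6, 8] [47, 19, 12, 42]
[47, 6, 8] [5, 19, 12, 42]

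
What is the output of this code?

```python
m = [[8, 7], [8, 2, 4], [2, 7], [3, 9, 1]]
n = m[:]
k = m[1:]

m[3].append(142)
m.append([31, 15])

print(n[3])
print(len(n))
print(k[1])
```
[3, 9, 1, 142]
4
[2, 7]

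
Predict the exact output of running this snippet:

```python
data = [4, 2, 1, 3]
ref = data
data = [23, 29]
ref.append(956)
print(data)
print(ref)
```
[23, 29]
[4, 2, 1, 3, 956]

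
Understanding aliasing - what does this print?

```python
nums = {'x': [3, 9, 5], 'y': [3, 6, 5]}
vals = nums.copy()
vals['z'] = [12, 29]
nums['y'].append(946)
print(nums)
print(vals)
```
{'x': [3, 9, 5], 'y': [3, 6, 5, 946]}
{'x': [3, 9, 5], 'y': [3, 6, 5, 946], 'z': [12, 29]}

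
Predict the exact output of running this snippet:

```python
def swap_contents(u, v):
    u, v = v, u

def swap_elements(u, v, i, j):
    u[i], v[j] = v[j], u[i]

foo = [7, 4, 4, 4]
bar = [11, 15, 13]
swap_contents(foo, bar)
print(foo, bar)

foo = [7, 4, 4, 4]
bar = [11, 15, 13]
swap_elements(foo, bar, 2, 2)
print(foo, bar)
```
[7, 4, 4, 4] [11, 15, 13]
[7, 4, 13, 4] [11, 15, 4]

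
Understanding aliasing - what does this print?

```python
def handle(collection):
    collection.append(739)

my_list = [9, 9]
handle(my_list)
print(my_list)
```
[9, 9, 739]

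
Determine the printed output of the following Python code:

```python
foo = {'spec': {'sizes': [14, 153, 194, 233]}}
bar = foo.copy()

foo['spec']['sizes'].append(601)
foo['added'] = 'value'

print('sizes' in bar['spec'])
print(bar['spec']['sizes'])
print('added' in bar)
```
True
[14, 153, 194, 233, 601]
False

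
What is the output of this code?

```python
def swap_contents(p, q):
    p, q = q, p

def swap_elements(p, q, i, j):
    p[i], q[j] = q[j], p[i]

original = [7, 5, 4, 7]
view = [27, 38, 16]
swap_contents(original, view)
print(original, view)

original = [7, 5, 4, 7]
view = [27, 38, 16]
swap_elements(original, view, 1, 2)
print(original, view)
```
[7, 5, 4, 7] [27, 38, 16]
[7, 16, 4, 7] [27, 38, 5]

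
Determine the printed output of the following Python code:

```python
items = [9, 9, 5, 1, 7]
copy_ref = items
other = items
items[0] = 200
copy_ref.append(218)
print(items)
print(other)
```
[200, 9, 5, 1, 7, 218]
[200, 9, 5, 1, 7, 218]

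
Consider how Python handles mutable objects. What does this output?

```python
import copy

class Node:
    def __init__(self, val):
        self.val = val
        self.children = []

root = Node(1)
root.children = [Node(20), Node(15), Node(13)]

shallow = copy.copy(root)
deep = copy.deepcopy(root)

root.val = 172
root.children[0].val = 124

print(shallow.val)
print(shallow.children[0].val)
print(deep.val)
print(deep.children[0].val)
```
1
124
1
20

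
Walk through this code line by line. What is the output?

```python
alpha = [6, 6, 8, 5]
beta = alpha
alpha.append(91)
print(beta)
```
[6, 6, 8, 5, 91]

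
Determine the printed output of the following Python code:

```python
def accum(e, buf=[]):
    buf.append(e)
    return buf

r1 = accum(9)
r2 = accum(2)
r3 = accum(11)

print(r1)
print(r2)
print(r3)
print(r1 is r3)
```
[9, 2, 11]
[9, 2, 11]
[9, 2, 11]
True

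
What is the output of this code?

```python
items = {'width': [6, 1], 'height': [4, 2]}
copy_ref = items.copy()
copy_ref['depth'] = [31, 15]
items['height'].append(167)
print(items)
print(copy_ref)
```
{'width': [6, 1], 'height': [4, 2, 167]}
{'width': [6, 1], 'height': [4, 2, 167], 'depth': [31, 15]}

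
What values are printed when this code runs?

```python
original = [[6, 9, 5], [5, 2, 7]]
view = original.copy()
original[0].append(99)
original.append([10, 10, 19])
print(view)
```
[[6, 9, 5, 99], [5, 2, 7]]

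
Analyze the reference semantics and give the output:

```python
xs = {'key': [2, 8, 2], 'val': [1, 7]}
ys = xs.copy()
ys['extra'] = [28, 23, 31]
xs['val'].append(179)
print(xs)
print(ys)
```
{'key': [2, 8, 2], 'val': [1, 7, 179]}
{'key': [2, 8, 2], 'val': [1, 7, 179], 'extra': [28, 23, 31]}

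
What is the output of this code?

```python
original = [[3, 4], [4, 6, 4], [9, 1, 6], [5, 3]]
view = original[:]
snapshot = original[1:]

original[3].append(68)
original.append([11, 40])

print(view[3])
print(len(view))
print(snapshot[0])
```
[5, 3, 68]
4
[4, 6, 4]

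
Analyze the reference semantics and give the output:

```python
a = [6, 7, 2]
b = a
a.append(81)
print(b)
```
[6, 7, 2, 81]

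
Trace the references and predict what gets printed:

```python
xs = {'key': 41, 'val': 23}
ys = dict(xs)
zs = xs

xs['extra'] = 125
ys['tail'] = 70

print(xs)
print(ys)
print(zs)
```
{'key': 41, 'val': 23, 'extra': 125}
{'key': 41, 'val': 23, 'tail': 70}
{'key': 41, 'val': 23, 'extra': 125}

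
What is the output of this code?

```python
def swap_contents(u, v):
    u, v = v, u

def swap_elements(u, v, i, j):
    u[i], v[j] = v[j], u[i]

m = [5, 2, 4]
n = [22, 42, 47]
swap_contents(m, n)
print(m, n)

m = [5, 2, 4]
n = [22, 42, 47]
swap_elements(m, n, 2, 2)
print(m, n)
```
[5, 2, 4] [22, 42, 47]
[5, 2, 47] [22, 42, 4]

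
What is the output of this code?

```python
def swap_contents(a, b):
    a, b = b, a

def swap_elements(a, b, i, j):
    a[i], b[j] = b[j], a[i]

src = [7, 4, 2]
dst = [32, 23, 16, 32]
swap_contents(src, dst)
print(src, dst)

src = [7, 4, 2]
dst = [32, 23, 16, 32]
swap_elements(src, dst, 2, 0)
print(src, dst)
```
[7, 4, 2] [32, 23, 16, 32]
[7, 4, 32] [2, 23, 16, 32]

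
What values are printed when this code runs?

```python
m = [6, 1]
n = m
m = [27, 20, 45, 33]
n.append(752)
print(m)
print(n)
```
[27, 20, 45, 33]
[6, 1, 752]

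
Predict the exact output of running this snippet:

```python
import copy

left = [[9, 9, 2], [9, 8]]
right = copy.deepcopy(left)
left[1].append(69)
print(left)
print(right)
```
[[9, 9, 2], [9, 8, 69]]
[[9, 9, 2], [9, 8]]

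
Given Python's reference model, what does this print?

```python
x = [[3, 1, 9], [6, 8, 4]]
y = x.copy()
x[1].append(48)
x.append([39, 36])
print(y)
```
[[3, 1, 9], [6, 8, 4, 48]]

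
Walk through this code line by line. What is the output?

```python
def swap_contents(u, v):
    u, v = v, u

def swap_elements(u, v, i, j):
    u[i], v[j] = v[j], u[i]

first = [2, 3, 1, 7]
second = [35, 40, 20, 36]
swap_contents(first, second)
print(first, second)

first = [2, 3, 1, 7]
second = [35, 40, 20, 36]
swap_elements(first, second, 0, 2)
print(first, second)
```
[2, 3, 1, 7] [35, 40, 20, 36]
[20, 3, 1, 7] [35, 40, 2, 36]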